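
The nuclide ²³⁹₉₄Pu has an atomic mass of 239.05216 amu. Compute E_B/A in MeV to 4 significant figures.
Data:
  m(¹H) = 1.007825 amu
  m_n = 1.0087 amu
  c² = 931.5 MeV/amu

The nucleus contains 94 protons and 239 − 94 = 145 neutrons.
Total constituent mass: 94 × 1.007825 + 145 × 1.0087 = 240.997050 amu
Δm = 240.997050 − 239.05216 = 1.944890 amu
Converting to energy: 1.944890 amu × 931.5 MeV/amu = 1811.67 MeV
BE/A = 1811.67 MeV / 239 = 7.580 MeV/nucleon

7.580 MeV/nucleon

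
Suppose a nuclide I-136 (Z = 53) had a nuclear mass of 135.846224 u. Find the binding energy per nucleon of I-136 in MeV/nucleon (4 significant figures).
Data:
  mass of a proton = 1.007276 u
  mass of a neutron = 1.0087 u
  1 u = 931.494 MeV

8.640 MeV/nucleon

Z = 53, so N = A − Z = 136 − 53 = 83.
Mass of separated nucleons = 53(1.007276) + 83(1.0087) = 53.385628 + 83.7221 = 137.107728 u
Mass defect Δm = 137.107728 − 135.846224 = 1.261504 u
E_B = 1.261504 × 931.494 = 1175.08 MeV
Per nucleon: 1175.08 / 136 = 8.640 MeV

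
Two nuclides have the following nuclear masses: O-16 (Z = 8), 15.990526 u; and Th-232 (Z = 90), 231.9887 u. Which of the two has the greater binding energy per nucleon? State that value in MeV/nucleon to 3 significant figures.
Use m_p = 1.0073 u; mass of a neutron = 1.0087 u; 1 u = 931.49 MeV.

O-16; 8.00 MeV/nucleon

O-16: Σm = 8(1.0073) + 8(1.0087) = 16.1280 u; Δm = 0.137474 u; E_B = 128.0557 MeV; E_B/A = 8.003 MeV
Th-232: Σm = 90(1.0073) + 142(1.0087) = 233.8924 u; Δm = 1.9037 u; E_B = 1773.28 MeV; E_B/A = 7.643 MeV
O-16 has the higher binding energy per nucleon, so it is the more tightly bound nucleus.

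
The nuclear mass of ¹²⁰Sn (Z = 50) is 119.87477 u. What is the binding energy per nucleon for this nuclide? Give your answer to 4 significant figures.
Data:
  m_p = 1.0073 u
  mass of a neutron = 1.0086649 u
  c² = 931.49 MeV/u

With 50 protons and 70 neutrons (A = 120):
Mass of separated nucleons = 50(1.0073) + 70(1.0086649) = 50.3650 + 70.6065430 = 120.9715430 u
Δm = 120.9715430 − 119.87477 = 1.0967730 u
E_B = 1.0967730 × 931.49 = 1021.63 MeV
Dividing by A = 120 gives 8.514 MeV per nucleon.

8.514 MeV/nucleon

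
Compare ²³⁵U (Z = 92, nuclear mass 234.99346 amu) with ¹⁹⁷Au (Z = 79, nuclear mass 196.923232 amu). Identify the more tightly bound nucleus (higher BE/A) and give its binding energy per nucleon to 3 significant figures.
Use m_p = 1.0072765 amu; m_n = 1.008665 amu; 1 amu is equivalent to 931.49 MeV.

²³⁵U: Σm = 92(1.0072765) + 143(1.008665) = 236.9085330 amu; Δm = 1.9150730 amu; E_B = 1783.9 MeV; E_B/A = 7.591 MeV
¹⁹⁷Au: Σm = 79(1.0072765) + 118(1.008665) = 198.5973135 amu; Δm = 1.6740815 amu; E_B = 1559.4 MeV; E_B/A = 7.916 MeV
¹⁹⁷Au has the higher binding energy per nucleon, so it is the more tightly bound nucleus.

¹⁹⁷Au; 7.92 MeV/nucleon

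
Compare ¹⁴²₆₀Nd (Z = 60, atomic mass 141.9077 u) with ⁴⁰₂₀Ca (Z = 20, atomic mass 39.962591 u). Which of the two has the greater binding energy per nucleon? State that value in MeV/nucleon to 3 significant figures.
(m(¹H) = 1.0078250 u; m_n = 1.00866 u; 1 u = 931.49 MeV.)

¹⁴²₆₀Nd: Σm = 60(1.0078250) + 82(1.00866) = 143.1796200 u; Δm = 1.2719200 u; E_B = 1184.8 MeV; E_B/A = 8.344 MeV
⁴⁰₂₀Ca: Σm = 20(1.0078250) + 20(1.00866) = 40.3297000 u; Δm = 0.3671090 u; E_B = 341.96 MeV; E_B/A = 8.549 MeV
⁴⁰₂₀Ca has the higher binding energy per nucleon, so it is the more tightly bound nucleus.

⁴⁰₂₀Ca; 8.55 MeV/nucleon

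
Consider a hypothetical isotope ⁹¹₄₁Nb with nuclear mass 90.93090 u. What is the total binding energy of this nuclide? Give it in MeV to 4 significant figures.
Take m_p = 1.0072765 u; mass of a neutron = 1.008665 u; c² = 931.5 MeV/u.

745.8 MeV

Total constituent mass: 41 × 1.0072765 + 50 × 1.008665 = 91.7315865 u
Mass defect Δm = 91.7315865 − 90.93090 = 0.8006865 u
E_B = 0.8006865 × 931.5 = 745.839 MeV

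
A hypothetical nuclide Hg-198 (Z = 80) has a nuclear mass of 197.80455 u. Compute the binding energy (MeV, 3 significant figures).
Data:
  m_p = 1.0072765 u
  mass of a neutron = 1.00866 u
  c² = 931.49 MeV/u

1680 MeV

Mass of separated nucleons = 80(1.0072765) + 118(1.00866) = 80.5821200 + 119.02188 = 199.6040000 u
Δm = 199.6040000 − 197.80455 = 1.7994500 u
Converting to energy: 1.7994500 u × 931.49 MeV/u = 1676.17 MeV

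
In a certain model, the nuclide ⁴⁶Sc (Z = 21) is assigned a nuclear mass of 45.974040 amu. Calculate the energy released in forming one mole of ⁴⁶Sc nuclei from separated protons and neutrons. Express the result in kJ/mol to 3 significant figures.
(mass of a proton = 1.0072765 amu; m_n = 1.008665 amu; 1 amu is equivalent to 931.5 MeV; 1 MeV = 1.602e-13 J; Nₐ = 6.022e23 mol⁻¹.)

3.55e+10 kJ/mol

Mass of separated nucleons = 21(1.0072765) + 25(1.008665) = 21.1528065 + 25.216625 = 46.3694315 amu
The mass defect is 46.3694315 − 45.974040 = 0.3953915 amu.
Converting to energy: 0.3953915 amu × 931.5 MeV/amu = 368.307 MeV
Per nucleus in joules: 368.307 MeV × 1.602e-13 J/MeV = 5.9003e-11 J
Per mole: 5.9003e-11 J × 6.022e23 mol⁻¹ = 3.5532e+13 J/mol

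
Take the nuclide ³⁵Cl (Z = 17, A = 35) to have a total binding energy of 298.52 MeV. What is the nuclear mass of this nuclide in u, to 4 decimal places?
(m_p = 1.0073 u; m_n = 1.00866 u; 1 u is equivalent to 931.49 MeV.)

Mass defect = 298.52 MeV / (931.49 MeV/u) = 0.320476 u
Constituent mass = 17(1.0073) + 18(1.00866) = 35.27998 u
Nuclear mass = 35.27998 − 0.320476 = 34.959504 u ≈ 34.9595 u (to 4 decimal places)

34.9595 u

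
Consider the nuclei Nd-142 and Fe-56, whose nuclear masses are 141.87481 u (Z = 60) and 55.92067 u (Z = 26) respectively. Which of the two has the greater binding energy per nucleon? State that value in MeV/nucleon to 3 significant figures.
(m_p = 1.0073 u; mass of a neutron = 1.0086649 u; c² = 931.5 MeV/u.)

Nd-142: Σm = 60(1.0073) + 82(1.0086649) = 143.1485218 u; Δm = 1.2737118 u; E_B = 1186.46 MeV; E_B/A = 8.355 MeV
Fe-56: Σm = 26(1.0073) + 30(1.0086649) = 56.4497470 u; Δm = 0.5290770 u; E_B = 492.84 MeV; E_B/A = 8.801 MeV
Fe-56 has the higher binding energy per nucleon, so it is the more tightly bound nucleus.

Fe-56; 8.80 MeV/nucleon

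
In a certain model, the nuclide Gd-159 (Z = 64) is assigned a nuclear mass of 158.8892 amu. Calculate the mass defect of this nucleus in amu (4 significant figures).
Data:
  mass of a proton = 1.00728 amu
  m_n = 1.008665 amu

1.400 amu

Mass of separated nucleons = 64(1.00728) + 95(1.008665) = 64.46592 + 95.823175 = 160.289095 amu
The mass defect is 160.289095 − 158.8892 = 1.399895 amu.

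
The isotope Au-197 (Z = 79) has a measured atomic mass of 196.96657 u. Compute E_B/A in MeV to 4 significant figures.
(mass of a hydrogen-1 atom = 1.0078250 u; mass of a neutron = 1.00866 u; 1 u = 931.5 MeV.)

7.913 MeV/nucleon

With 79 protons and 118 neutrons (A = 197):
Mass of separated nucleons = 79(1.0078250) + 118(1.00866) = 79.6181750 + 119.02188 = 198.6400550 u
Mass defect Δm = 198.6400550 − 196.96657 = 1.6734850 u
Binding energy = Δm·c² = 1.6734850 × 931.5 MeV/u = 1558.85 MeV
BE/A = 1558.85 MeV / 197 = 7.913 MeV/nucleon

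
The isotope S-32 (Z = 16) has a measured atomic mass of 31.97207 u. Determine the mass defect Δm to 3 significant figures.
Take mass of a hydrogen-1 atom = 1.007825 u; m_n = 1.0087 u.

The nucleus contains 16 protons and 32 − 16 = 16 neutrons.
Total constituent mass: 16 × 1.007825 + 16 × 1.0087 = 32.264400 u
Mass defect Δm = 32.264400 − 31.97207 = 0.292330 u

0.292 u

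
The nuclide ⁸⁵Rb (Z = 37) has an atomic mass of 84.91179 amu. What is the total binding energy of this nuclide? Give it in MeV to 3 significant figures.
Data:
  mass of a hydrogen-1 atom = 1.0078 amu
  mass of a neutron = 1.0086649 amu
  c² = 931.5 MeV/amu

738 MeV

Mass of separated nucleons = 37(1.0078) + 48(1.0086649) = 37.2886 + 48.4159152 = 85.7045152 amu
The mass defect is 85.7045152 − 84.91179 = 0.7927252 amu.
Converting to energy: 0.7927252 amu × 931.5 MeV/amu = 738.424 MeV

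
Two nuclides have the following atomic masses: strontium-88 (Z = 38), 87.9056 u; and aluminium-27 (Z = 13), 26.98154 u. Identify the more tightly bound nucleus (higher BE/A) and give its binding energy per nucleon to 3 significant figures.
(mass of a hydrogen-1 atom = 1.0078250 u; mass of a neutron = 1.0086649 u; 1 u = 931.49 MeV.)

strontium-88; 8.73 MeV/nucleon

strontium-88: Σm = 38(1.0078250) + 50(1.0086649) = 88.7305950 u; Δm = 0.8249950 u; E_B = 768.47 MeV; E_B/A = 8.733 MeV
aluminium-27: Σm = 13(1.0078250) + 14(1.0086649) = 27.2230336 u; Δm = 0.2414936 u; E_B = 224.95 MeV; E_B/A = 8.331 MeV
strontium-88 has the higher binding energy per nucleon, so it is the more tightly bound nucleus.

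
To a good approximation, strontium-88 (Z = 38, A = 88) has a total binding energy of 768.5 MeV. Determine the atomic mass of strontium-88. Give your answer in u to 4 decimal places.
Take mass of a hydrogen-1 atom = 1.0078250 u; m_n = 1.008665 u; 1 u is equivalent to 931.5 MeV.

87.9056 u

Mass defect = 768.5 MeV / (931.5 MeV/u) = 0.825013 u
Constituent mass = 38(1.0078250) + 50(1.008665) = 88.7306000 u
Atomic mass = 88.7306000 − 0.825013 = 87.9055870 u ≈ 87.9056 u (to 4 decimal places)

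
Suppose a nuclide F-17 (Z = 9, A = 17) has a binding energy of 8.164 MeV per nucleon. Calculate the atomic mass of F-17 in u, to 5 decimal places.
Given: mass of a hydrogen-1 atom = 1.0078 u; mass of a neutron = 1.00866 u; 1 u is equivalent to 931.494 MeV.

Total binding energy = 17 × 8.164 = 138.788 MeV
Mass defect = 138.788 MeV / (931.494 MeV/u) = 0.1489951 u
Constituent mass = 9(1.0078) + 8(1.00866) = 17.13948 u
Atomic mass = 17.13948 − 0.1489951 = 16.9904849 u ≈ 16.99048 u (to 5 decimal places)

16.99048 u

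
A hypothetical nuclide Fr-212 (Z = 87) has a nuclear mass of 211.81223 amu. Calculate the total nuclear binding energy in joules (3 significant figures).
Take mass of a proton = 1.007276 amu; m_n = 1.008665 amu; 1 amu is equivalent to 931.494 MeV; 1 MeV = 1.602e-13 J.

Total constituent mass: 87 × 1.007276 + 125 × 1.008665 = 213.716137 amu
Δm = 213.716137 − 211.81223 = 1.903907 amu
Converting to energy: 1.903907 amu × 931.494 MeV/amu = 1773.48 MeV
In joules: 1773.48 MeV × 1.602e-13 J/MeV = 2.8411e-10 J

2.84e-10 J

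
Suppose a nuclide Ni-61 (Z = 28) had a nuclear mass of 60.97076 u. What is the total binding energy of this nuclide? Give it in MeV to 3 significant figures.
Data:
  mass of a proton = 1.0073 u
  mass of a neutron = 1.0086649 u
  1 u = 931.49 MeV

Σm = 28·m_p + 33·m_n = 28.2044 + 33.2859417 = 61.4903417 u
Mass defect Δm = 61.4903417 − 60.97076 = 0.5195817 u
Converting to energy: 0.5195817 u × 931.49 MeV/u = 483.985 MeV

484 MeV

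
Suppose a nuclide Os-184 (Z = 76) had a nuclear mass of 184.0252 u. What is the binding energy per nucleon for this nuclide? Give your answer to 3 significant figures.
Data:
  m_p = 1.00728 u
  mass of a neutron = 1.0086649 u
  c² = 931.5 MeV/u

7.41 MeV/nucleon

Total constituent mass: 76 × 1.00728 + 108 × 1.0086649 = 185.4890892 u
Mass defect Δm = 185.4890892 − 184.0252 = 1.4638892 u
E_B = 1.4638892 × 931.5 = 1363.61 MeV
Dividing by A = 184 gives 7.411 MeV per nucleon.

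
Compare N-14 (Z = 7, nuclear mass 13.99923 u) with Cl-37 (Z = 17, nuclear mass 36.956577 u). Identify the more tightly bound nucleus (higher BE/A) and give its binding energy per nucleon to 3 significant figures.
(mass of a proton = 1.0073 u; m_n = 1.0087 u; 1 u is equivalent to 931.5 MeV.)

Cl-37; 8.60 MeV/nucleon

N-14: Σm = 7(1.0073) + 7(1.0087) = 14.1120 u; Δm = 0.11277 u; E_B = 105.045 MeV; E_B/A = 7.503 MeV
Cl-37: Σm = 17(1.0073) + 20(1.0087) = 37.2981 u; Δm = 0.341523 u; E_B = 318.13 MeV; E_B/A = 8.598 MeV
Cl-37 has the higher binding energy per nucleon, so it is the more tightly bound nucleus.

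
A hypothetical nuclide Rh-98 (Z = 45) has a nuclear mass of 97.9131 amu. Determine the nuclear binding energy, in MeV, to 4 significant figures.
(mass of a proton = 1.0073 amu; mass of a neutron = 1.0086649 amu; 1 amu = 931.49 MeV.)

814.7 MeV

With 45 protons and 53 neutrons (A = 98):
Σm = 45·m_p + 53·m_n = 45.3285 + 53.4592397 = 98.7877397 amu
The mass defect is 98.7877397 − 97.9131 = 0.8746397 amu.
Converting to energy: 0.8746397 amu × 931.49 MeV/amu = 814.718 MeV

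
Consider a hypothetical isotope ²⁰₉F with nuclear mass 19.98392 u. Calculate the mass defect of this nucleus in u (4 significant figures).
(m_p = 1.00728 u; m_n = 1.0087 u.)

The nucleus contains 9 protons and 20 − 9 = 11 neutrons.
Mass of separated nucleons = 9(1.00728) + 11(1.0087) = 9.06552 + 11.0957 = 20.16122 u
Δm = 20.16122 − 19.98392 = 0.17730 u

0.1773 u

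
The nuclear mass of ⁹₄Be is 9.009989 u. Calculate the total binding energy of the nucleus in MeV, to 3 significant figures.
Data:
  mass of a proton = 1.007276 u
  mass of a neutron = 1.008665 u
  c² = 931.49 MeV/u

Total constituent mass: 4 × 1.007276 + 5 × 1.008665 = 9.072429 u
The mass defect is 9.072429 − 9.009989 = 0.062440 u.
Converting to energy: 0.062440 u × 931.49 MeV/u = 58.1622 MeV

58.2 MeV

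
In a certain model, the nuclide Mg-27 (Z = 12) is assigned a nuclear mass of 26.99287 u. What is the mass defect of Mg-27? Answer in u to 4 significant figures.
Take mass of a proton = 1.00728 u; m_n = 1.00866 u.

0.2244 u

Mass of separated nucleons = 12(1.00728) + 15(1.00866) = 12.08736 + 15.12990 = 27.21726 u
Mass defect Δm = 27.21726 − 26.99287 = 0.22439 u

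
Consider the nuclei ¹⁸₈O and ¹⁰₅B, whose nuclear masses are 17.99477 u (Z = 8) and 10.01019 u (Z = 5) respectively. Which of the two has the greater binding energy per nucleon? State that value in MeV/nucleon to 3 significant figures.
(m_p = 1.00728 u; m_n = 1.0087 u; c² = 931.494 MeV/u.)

¹⁸₈O; 7.79 MeV/nucleon

¹⁸₈O: Σm = 8(1.00728) + 10(1.0087) = 18.14524 u; Δm = 0.15047 u; E_B = 140.16 MeV; E_B/A = 7.787 MeV
¹⁰₅B: Σm = 5(1.00728) + 5(1.0087) = 10.07990 u; Δm = 0.06971 u; E_B = 64.934 MeV; E_B/A = 6.493 MeV
¹⁸₈O has the higher binding energy per nucleon, so it is the more tightly bound nucleus.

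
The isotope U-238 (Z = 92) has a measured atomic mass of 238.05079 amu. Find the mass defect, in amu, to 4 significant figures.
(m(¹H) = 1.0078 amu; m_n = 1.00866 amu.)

1.931 amu

With 92 protons and 146 neutrons (A = 238):
Total constituent mass: 92 × 1.0078 + 146 × 1.00866 = 239.98196 amu
The mass defect is 239.98196 − 238.05079 = 1.93117 amu.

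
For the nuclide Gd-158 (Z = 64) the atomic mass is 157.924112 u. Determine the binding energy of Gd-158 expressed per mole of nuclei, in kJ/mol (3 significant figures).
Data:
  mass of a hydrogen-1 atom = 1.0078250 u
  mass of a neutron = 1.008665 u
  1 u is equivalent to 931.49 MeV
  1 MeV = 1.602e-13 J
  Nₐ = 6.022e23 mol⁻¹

Mass of separated nucleons = 64(1.0078250) + 94(1.008665) = 64.5008000 + 94.814510 = 159.3153100 u
Mass defect Δm = 159.3153100 − 157.924112 = 1.3911980 u
Converting to energy: 1.3911980 u × 931.49 MeV/u = 1295.89 MeV
Per nucleus in joules: 1295.89 MeV × 1.602e-13 J/MeV = 2.0760e-10 J
Per mole: 2.0760e-10 J × 6.022e23 mol⁻¹ = 1.2502e+14 J/mol

1.25e+11 kJ/mol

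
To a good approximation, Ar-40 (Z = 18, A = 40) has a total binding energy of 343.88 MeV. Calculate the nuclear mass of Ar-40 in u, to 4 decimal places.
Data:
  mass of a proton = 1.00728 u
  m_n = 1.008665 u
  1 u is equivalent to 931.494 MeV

Mass defect = 343.88 MeV / (931.494 MeV/u) = 0.369170 u
Constituent mass = 18(1.00728) + 22(1.008665) = 40.321670 u
Nuclear mass = 40.321670 − 0.369170 = 39.952500 u ≈ 39.9525 u (to 4 decimal places)

39.9525 u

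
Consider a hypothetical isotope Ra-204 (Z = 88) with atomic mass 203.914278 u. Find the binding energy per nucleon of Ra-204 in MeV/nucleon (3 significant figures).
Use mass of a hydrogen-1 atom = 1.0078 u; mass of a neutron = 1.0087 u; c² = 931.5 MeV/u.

Total constituent mass: 88 × 1.0078 + 116 × 1.0087 = 205.6956 u
Mass defect Δm = 205.6956 − 203.914278 = 1.781322 u
Binding energy = Δm·c² = 1.781322 × 931.5 MeV/u = 1659.30 MeV
Per nucleon: 1659.30 / 204 = 8.134 MeV

8.13 MeV/nucleon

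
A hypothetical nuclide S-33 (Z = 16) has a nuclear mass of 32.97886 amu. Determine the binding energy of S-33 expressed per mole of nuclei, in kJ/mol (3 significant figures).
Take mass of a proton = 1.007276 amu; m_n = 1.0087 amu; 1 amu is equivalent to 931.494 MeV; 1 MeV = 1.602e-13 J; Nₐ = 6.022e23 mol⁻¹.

Mass of separated nucleons = 16(1.007276) + 17(1.0087) = 16.116416 + 17.1479 = 33.264316 amu
The mass defect is 33.264316 − 32.97886 = 0.285456 amu.
Binding energy = Δm·c² = 0.285456 × 931.494 MeV/amu = 265.901 MeV
Per nucleus in joules: 265.901 MeV × 1.602e-13 J/MeV = 4.2597e-11 J
Per mole: 4.2597e-11 J × 6.022e23 mol⁻¹ = 2.5652e+13 J/mol

2.57e+10 kJ/mol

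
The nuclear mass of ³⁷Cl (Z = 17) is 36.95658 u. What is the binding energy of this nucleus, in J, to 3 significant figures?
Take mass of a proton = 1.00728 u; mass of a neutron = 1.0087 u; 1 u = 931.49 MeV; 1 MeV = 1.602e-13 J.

5.09e-11 J

Mass of separated nucleons = 17(1.00728) + 20(1.0087) = 17.12376 + 20.1740 = 37.29776 u
The mass defect is 37.29776 − 36.95658 = 0.34118 u.
Converting to energy: 0.34118 u × 931.49 MeV/u = 317.806 MeV
In joules: 317.806 MeV × 1.602e-13 J/MeV = 5.0913e-11 J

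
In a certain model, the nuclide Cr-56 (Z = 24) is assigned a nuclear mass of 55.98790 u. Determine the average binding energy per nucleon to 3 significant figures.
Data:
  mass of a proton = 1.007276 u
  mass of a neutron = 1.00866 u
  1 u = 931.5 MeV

7.72 MeV/nucleon

Total constituent mass: 24 × 1.007276 + 32 × 1.00866 = 56.451744 u
Δm = 56.451744 − 55.98790 = 0.463844 u
E_B = 0.463844 × 931.5 = 432.071 MeV
Per nucleon: 432.071 / 56 = 7.716 MeV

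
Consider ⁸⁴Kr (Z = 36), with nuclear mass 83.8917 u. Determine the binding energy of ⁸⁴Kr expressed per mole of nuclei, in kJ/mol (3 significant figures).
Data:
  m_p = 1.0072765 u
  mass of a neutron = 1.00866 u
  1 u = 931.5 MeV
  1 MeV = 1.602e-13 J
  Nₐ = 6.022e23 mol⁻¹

With 36 protons and 48 neutrons (A = 84):
Mass of separated nucleons = 36(1.0072765) + 48(1.00866) = 36.2619540 + 48.41568 = 84.6776340 u
Mass defect Δm = 84.6776340 − 83.8917 = 0.7859340 u
Binding energy = Δm·c² = 0.7859340 × 931.5 MeV/u = 732.098 MeV
Per nucleus in joules: 732.098 MeV × 1.602e-13 J/MeV = 1.1728e-10 J
Per mole: 1.1728e-10 J × 6.022e23 mol⁻¹ = 7.0626e+13 J/mol

7.06e+10 kJ/mol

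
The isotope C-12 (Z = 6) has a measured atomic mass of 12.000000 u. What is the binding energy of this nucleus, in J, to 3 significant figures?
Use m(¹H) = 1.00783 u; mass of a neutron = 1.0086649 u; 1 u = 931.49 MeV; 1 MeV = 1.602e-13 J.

1.48e-11 J

With 6 protons and 6 neutrons (A = 12):
Total constituent mass: 6 × 1.00783 + 6 × 1.0086649 = 12.0989694 u
Δm = 12.0989694 − 12.000000 = 0.0989694 u
E_B = 0.0989694 × 931.49 = 92.1890 MeV
In joules: 92.1890 MeV × 1.602e-13 J/MeV = 1.4769e-11 J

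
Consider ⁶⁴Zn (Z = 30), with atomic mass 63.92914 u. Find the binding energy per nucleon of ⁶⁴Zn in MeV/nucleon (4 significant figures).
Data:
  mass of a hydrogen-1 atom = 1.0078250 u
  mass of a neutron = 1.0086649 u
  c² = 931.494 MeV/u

Z = 30, so N = A − Z = 64 − 30 = 34.
Σm = 30·m(¹H) + 34·m_n = 30.2347500 + 34.2946066 = 64.5293566 u
The mass defect is 64.5293566 − 63.92914 = 0.6002166 u.
Binding energy = Δm·c² = 0.6002166 × 931.494 MeV/u = 559.098 MeV
BE/A = 559.098 MeV / 64 = 8.736 MeV/nucleon

8.736 MeV/nucleon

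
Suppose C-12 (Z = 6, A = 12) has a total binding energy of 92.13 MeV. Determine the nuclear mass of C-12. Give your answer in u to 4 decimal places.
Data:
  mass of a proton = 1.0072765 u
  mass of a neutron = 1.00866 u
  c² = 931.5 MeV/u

11.9967 u

Mass defect = 92.13 MeV / (931.5 MeV/u) = 0.098905 u
Constituent mass = 6(1.0072765) + 6(1.00866) = 12.0956190 u
Nuclear mass = 12.0956190 − 0.098905 = 11.9967140 u ≈ 11.9967 u (to 4 decimal places)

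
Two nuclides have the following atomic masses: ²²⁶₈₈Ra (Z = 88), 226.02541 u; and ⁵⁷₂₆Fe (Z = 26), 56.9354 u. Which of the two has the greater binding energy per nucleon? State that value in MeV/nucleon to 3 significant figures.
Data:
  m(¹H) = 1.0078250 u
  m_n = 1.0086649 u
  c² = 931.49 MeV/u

⁵⁷₂₆Fe; 8.77 MeV/nucleon

²²⁶₈₈Ra: Σm = 88(1.0078250) + 138(1.0086649) = 227.8843562 u; Δm = 1.8589462 u; E_B = 1731.6 MeV; E_B/A = 7.662 MeV
⁵⁷₂₆Fe: Σm = 26(1.0078250) + 31(1.0086649) = 57.4720619 u; Δm = 0.5366619 u; E_B = 499.90 MeV; E_B/A = 8.770 MeV
⁵⁷₂₆Fe has the higher binding energy per nucleon, so it is the more tightly bound nucleus.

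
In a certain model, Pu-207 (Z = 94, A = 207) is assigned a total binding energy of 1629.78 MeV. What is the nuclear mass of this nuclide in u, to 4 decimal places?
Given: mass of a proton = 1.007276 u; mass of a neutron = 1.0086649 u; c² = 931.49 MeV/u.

Mass defect = 1629.78 MeV / (931.49 MeV/u) = 1.749648 u
Constituent mass = 94(1.007276) + 113(1.0086649) = 208.6630777 u
Nuclear mass = 208.6630777 − 1.749648 = 206.9134297 u ≈ 206.9134 u (to 4 decimal places)

206.9134 u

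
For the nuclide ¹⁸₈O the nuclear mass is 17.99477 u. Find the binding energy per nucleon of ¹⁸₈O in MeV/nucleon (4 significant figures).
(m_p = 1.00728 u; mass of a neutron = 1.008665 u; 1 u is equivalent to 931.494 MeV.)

7.769 MeV/nucleon

Σm = 8·m_p + 10·m_n = 8.05824 + 10.086650 = 18.144890 u
The mass defect is 18.144890 − 17.99477 = 0.150120 u.
E_B = 0.150120 × 931.494 = 139.836 MeV
Per nucleon: 139.836 / 18 = 7.769 MeV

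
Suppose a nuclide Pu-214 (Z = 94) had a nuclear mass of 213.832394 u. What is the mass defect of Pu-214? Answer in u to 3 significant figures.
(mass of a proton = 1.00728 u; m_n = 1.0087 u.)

With 94 protons and 120 neutrons (A = 214):
Mass of separated nucleons = 94(1.00728) + 120(1.0087) = 94.68432 + 121.0440 = 215.72832 u
Δm = 215.72832 − 213.832394 = 1.895926 u

1.90 u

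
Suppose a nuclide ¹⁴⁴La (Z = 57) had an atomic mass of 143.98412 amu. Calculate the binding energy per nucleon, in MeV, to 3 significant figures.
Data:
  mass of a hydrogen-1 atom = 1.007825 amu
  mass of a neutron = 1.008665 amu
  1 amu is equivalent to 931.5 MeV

Z = 57, so N = A − Z = 144 − 57 = 87.
Σm = 57·m(¹H) + 87·m_n = 57.446025 + 87.753855 = 145.199880 amu
Mass defect Δm = 145.199880 − 143.98412 = 1.215760 amu
Converting to energy: 1.215760 amu × 931.5 MeV/amu = 1132.48 MeV
Per nucleon: 1132.48 / 144 = 7.864 MeV

7.86 MeV/nucleon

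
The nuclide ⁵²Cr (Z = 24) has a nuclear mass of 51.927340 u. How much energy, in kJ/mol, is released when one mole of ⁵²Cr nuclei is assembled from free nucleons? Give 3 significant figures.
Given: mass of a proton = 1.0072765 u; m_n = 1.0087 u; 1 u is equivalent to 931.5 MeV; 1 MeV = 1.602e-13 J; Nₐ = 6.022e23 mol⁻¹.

Σm = 24·m_p + 28·m_n = 24.1746360 + 28.2436 = 52.4182360 u
Mass defect Δm = 52.4182360 − 51.927340 = 0.4908960 u
Binding energy = Δm·c² = 0.4908960 × 931.5 MeV/u = 457.270 MeV
Per nucleus in joules: 457.270 MeV × 1.602e-13 J/MeV = 7.3255e-11 J
Per mole: 7.3255e-11 J × 6.022e23 mol⁻¹ = 4.4114e+13 J/mol

4.41e+10 kJ/mol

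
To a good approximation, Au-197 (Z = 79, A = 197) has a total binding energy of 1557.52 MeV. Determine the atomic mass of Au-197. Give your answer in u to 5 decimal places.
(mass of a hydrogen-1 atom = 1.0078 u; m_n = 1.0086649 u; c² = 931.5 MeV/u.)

196.96660 u

Mass defect = 1557.52 MeV / (931.5 MeV/u) = 1.6720558 u
Constituent mass = 79(1.0078) + 118(1.0086649) = 198.6386582 u
Atomic mass = 198.6386582 − 1.6720558 = 196.9666024 u ≈ 196.96660 u (to 5 decimal places)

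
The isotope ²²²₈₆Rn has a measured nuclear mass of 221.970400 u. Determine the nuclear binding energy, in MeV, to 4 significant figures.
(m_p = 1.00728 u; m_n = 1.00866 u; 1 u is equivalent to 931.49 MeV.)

Total constituent mass: 86 × 1.00728 + 136 × 1.00866 = 223.80384 u
The mass defect is 223.80384 − 221.970400 = 1.833440 u.
Converting to energy: 1.833440 u × 931.49 MeV/u = 1707.83 MeV

1708 MeV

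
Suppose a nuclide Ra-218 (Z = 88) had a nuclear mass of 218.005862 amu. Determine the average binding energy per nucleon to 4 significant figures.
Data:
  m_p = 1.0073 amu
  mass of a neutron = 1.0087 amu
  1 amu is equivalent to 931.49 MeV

7.552 MeV/nucleon

Total constituent mass: 88 × 1.0073 + 130 × 1.0087 = 219.7734 amu
The mass defect is 219.7734 − 218.005862 = 1.767538 amu.
E_B = 1.767538 × 931.49 = 1646.44 MeV
Dividing by A = 218 gives 7.552 MeV per nucleon.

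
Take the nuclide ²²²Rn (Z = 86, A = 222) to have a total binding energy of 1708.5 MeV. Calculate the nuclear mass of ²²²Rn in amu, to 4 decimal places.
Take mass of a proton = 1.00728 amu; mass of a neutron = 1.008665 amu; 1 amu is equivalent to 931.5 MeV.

221.9704 amu

Mass defect = 1708.5 MeV / (931.5 MeV/amu) = 1.834138 amu
Constituent mass = 86(1.00728) + 136(1.008665) = 223.804520 amu
Nuclear mass = 223.804520 − 1.834138 = 221.970382 amu ≈ 221.9704 amu (to 4 decimal places)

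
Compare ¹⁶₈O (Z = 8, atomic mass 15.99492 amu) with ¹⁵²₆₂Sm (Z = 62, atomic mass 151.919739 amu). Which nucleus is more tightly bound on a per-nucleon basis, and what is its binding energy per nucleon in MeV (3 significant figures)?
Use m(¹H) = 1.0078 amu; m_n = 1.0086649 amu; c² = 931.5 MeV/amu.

¹⁶₈O: Σm = 8(1.0078) + 8(1.0086649) = 16.1317192 amu; Δm = 0.1367992 amu; E_B = 127.43 MeV; E_B/A = 7.964 MeV
¹⁵²₆₂Sm: Σm = 62(1.0078) + 90(1.0086649) = 153.2634410 amu; Δm = 1.3437020 amu; E_B = 1251.66 MeV; E_B/A = 8.2346 MeV
¹⁵²₆₂Sm has the higher binding energy per nucleon, so it is the more tightly bound nucleus.

¹⁵²₆₂Sm; 8.23 MeV/nucleon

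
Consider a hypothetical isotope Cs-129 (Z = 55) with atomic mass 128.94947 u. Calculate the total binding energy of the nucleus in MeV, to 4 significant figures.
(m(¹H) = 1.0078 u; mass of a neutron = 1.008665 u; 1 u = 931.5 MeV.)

Z = 55, so N = A − Z = 129 − 55 = 74.
Σm = 55·m(¹H) + 74·m_n = 55.4290 + 74.641210 = 130.070210 u
The mass defect is 130.070210 − 128.94947 = 1.120740 u.
E_B = 1.120740 × 931.5 = 1043.97 MeV

1044 MeV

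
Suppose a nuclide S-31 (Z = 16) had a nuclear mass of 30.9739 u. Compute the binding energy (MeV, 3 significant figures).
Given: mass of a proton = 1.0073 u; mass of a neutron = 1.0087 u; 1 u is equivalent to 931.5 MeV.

255 MeV

Mass of separated nucleons = 16(1.0073) + 15(1.0087) = 16.1168 + 15.1305 = 31.2473 u
The mass defect is 31.2473 − 30.9739 = 0.2734 u.
E_B = 0.2734 × 931.5 = 254.672 MeV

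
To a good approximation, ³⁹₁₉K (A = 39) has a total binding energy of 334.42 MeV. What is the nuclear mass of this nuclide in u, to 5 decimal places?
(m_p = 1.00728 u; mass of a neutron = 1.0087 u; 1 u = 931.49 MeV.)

Mass defect = 334.42 MeV / (931.49 MeV/u) = 0.3590162 u
Constituent mass = 19(1.00728) + 20(1.0087) = 39.31232 u
Nuclear mass = 39.31232 − 0.3590162 = 38.9533038 u ≈ 38.95330 u (to 5 decimal places)

38.95330 u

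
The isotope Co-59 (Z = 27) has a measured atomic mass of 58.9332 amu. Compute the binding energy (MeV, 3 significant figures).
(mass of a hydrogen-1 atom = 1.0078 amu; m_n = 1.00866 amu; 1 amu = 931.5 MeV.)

Total constituent mass: 27 × 1.0078 + 32 × 1.00866 = 59.48772 amu
The mass defect is 59.48772 − 58.9332 = 0.55452 amu.
Binding energy = Δm·c² = 0.55452 × 931.5 MeV/amu = 516.535 MeV

517 MeV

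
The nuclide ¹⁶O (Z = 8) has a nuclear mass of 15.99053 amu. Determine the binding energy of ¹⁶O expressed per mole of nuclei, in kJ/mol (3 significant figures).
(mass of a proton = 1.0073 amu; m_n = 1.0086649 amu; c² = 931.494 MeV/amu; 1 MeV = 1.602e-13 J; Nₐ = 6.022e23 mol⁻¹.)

Z = 8, so N = A − Z = 16 − 8 = 8.
Total constituent mass: 8 × 1.0073 + 8 × 1.0086649 = 16.1277192 amu
Mass defect Δm = 16.1277192 − 15.99053 = 0.1371892 amu
E_B = 0.1371892 × 931.494 = 127.791 MeV
Per nucleus in joules: 127.791 MeV × 1.602e-13 J/MeV = 2.0472e-11 J
Per mole: 2.0472e-11 J × 6.022e23 mol⁻¹ = 1.2328e+13 J/mol

1.23e+10 kJ/mol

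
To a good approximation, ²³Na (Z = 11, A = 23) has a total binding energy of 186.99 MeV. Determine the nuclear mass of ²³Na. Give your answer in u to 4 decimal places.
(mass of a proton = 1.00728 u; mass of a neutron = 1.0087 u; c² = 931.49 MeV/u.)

Mass defect = 186.99 MeV / (931.49 MeV/u) = 0.200743 u
Constituent mass = 11(1.00728) + 12(1.0087) = 23.18448 u
Nuclear mass = 23.18448 − 0.200743 = 22.983737 u ≈ 22.9837 u (to 4 decimal places)

22.9837 u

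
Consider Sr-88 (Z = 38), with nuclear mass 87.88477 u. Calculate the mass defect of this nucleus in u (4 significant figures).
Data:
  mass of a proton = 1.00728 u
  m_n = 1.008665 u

0.8251 u

Mass of separated nucleons = 38(1.00728) + 50(1.008665) = 38.27664 + 50.433250 = 88.709890 u
The mass defect is 88.709890 − 87.88477 = 0.825120 u.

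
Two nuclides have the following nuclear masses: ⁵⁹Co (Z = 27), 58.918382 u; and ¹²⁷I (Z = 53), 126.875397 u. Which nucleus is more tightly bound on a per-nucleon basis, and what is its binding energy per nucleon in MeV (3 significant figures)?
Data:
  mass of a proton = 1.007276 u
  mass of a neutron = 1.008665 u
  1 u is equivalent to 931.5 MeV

⁵⁹Co; 8.77 MeV/nucleon

⁵⁹Co: Σm = 27(1.007276) + 32(1.008665) = 59.473732 u; Δm = 0.555350 u; E_B = 517.31 MeV; E_B/A = 8.768 MeV
¹²⁷I: Σm = 53(1.007276) + 74(1.008665) = 128.026838 u; Δm = 1.151441 u; E_B = 1072.57 MeV; E_B/A = 8.445 MeV
⁵⁹Co has the higher binding energy per nucleon, so it is the more tightly bound nucleus.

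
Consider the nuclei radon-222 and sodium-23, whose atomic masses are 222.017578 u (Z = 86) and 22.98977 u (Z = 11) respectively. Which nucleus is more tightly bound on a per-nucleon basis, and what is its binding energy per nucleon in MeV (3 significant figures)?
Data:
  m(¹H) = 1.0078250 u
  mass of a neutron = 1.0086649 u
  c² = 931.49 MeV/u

sodium-23; 8.11 MeV/nucleon

radon-222: Σm = 86(1.0078250) + 136(1.0086649) = 223.8513764 u; Δm = 1.8337984 u; E_B = 1708.16 MeV; E_B/A = 7.694 MeV
sodium-23: Σm = 11(1.0078250) + 12(1.0086649) = 23.1900538 u; Δm = 0.2002838 u; E_B = 186.56 MeV; E_B/A = 8.111 MeV
sodium-23 has the higher binding energy per nucleon, so it is the more tightly bound nucleus.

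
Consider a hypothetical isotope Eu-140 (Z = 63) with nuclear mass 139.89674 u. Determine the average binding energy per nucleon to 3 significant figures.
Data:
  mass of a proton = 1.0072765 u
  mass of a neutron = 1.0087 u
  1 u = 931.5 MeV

8.19 MeV/nucleon

Total constituent mass: 63 × 1.0072765 + 77 × 1.0087 = 141.1283195 u
The mass defect is 141.1283195 − 139.89674 = 1.2315795 u.
Converting to energy: 1.2315795 u × 931.5 MeV/u = 1147.22 MeV
Dividing by A = 140 gives 8.194 MeV per nucleon.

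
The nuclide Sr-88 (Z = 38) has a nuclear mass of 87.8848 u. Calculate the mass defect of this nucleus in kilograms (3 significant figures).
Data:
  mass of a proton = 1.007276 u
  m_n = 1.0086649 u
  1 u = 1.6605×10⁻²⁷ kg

Z = 38, so N = A − Z = 88 − 38 = 50.
Σm = 38·m_p + 50·m_n = 38.276488 + 50.4332450 = 88.7097330 u
Δm = 88.7097330 − 87.8848 = 0.8249330 u
In SI units: 0.8249330 u × 1.6605×10⁻²⁷ kg/u = 1.3698e-27 kg

1.37e-27 kg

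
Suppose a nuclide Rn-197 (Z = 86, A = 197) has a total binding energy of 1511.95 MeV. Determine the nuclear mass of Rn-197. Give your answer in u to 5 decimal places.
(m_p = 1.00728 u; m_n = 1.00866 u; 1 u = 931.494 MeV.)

196.96419 u

Mass defect = 1511.95 MeV / (931.494 MeV/u) = 1.6231452 u
Constituent mass = 86(1.00728) + 111(1.00866) = 198.58734 u
Nuclear mass = 198.58734 − 1.6231452 = 196.9641948 u ≈ 196.96419 u (to 5 decimal places)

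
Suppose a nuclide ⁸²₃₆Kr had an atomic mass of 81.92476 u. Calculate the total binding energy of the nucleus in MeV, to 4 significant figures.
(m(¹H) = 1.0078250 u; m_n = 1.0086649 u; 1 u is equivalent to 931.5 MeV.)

703.8 MeV

Mass of separated nucleons = 36(1.0078250) + 46(1.0086649) = 36.2817000 + 46.3985854 = 82.6802854 u
The mass defect is 82.6802854 − 81.92476 = 0.7555254 u.
Binding energy = Δm·c² = 0.7555254 × 931.5 MeV/u = 703.772 MeV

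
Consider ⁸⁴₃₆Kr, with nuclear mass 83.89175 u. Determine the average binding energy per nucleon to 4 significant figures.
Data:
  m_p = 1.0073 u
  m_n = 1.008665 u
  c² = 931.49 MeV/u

8.727 MeV/nucleon

The nucleus contains 36 protons and 84 − 36 = 48 neutrons.
Total constituent mass: 36 × 1.0073 + 48 × 1.008665 = 84.678720 u
Δm = 84.678720 − 83.89175 = 0.786970 u
Converting to energy: 0.786970 u × 931.49 MeV/u = 733.055 MeV
Per nucleon: 733.055 / 84 = 8.727 MeV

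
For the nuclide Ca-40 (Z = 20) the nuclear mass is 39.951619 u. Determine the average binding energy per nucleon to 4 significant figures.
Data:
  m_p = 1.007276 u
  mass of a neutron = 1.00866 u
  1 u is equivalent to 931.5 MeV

8.549 MeV/nucleon

Z = 20, so N = A − Z = 40 − 20 = 20.
Total constituent mass: 20 × 1.007276 + 20 × 1.00866 = 40.318720 u
Δm = 40.318720 − 39.951619 = 0.367101 u
Binding energy = Δm·c² = 0.367101 × 931.5 MeV/u = 341.955 MeV
BE/A = 341.955 MeV / 40 = 8.549 MeV/nucleon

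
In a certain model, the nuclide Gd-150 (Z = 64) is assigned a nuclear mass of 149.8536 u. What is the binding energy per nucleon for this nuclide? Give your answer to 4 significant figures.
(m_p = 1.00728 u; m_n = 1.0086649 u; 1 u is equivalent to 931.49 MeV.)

With 64 protons and 86 neutrons (A = 150):
Mass of separated nucleons = 64(1.00728) + 86(1.0086649) = 64.46592 + 86.7451814 = 151.2111014 u
The mass defect is 151.2111014 − 149.8536 = 1.3575014 u.
Converting to energy: 1.3575014 u × 931.49 MeV/u = 1264.50 MeV
Dividing by A = 150 gives 8.430 MeV per nucleon.

8.430 MeV/nucleon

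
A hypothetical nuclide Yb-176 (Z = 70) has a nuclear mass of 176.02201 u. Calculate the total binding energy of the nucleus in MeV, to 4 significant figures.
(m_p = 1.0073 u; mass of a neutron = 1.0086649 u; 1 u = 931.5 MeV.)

1311 MeV

Z = 70, so N = A − Z = 176 − 70 = 106.
Σm = 70·m_p + 106·m_n = 70.5110 + 106.9184794 = 177.4294794 u
Δm = 177.4294794 − 176.02201 = 1.4074694 u
E_B = 1.4074694 × 931.5 = 1311.06 MeV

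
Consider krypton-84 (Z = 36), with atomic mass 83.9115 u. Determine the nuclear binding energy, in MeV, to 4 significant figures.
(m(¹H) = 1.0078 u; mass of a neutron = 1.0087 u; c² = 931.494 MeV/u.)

733.0 MeV

Σm = 36·m(¹H) + 48·m_n = 36.2808 + 48.4176 = 84.6984 u
The mass defect is 84.6984 − 83.9115 = 0.7869 u.
Converting to energy: 0.7869 u × 931.494 MeV/u = 732.993 MeV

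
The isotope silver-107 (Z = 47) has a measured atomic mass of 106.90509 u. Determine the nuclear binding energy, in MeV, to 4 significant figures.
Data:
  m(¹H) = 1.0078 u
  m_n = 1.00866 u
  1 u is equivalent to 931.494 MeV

With 47 protons and 60 neutrons (A = 107):
Σm = 47·m(¹H) + 60·m_n = 47.3666 + 60.51960 = 107.88620 u
Mass defect Δm = 107.88620 − 106.90509 = 0.98111 u
Converting to energy: 0.98111 u × 931.494 MeV/u = 913.898 MeV

913.9 MeV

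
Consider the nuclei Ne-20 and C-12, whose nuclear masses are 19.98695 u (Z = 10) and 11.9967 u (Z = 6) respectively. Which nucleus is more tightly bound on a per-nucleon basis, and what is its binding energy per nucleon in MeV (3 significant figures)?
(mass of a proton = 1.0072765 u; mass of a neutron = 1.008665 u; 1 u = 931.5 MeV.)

Ne-20: Σm = 10(1.0072765) + 10(1.008665) = 20.1594150 u; Δm = 0.1724650 u; E_B = 160.65 MeV; E_B/A = 8.033 MeV
C-12: Σm = 6(1.0072765) + 6(1.008665) = 12.0956490 u; Δm = 0.0989490 u; E_B = 92.171 MeV; E_B/A = 7.681 MeV
Ne-20 has the higher binding energy per nucleon, so it is the more tightly bound nucleus.

Ne-20; 8.03 MeV/nucleon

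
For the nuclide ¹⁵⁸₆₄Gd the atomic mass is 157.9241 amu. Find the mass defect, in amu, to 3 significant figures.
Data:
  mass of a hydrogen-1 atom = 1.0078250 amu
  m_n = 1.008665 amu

1.39 amu

Z = 64, so N = A − Z = 158 − 64 = 94.
Σm = 64·m(¹H) + 94·m_n = 64.5008000 + 94.814510 = 159.3153100 amu
Mass defect Δm = 159.3153100 − 157.9241 = 1.3912100 amu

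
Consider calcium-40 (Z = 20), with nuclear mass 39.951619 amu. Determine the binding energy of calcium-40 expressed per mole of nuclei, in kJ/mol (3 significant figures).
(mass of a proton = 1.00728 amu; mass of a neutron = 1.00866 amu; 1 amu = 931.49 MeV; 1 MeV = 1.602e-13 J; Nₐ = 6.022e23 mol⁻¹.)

3.30e+10 kJ/mol

Z = 20, so N = A − Z = 40 − 20 = 20.
Σm = 20·m_p + 20·m_n = 20.14560 + 20.17320 = 40.31880 amu
The mass defect is 40.31880 − 39.951619 = 0.367181 amu.
Converting to energy: 0.367181 amu × 931.49 MeV/amu = 342.025 MeV
Per nucleus in joules: 342.025 MeV × 1.602e-13 J/MeV = 5.4792e-11 J
Per mole: 5.4792e-11 J × 6.022e23 mol⁻¹ = 3.2996e+13 J/mol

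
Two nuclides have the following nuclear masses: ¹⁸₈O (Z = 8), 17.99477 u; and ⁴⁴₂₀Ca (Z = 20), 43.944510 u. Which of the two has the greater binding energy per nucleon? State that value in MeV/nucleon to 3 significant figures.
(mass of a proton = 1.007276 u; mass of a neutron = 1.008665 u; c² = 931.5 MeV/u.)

⁴⁴₂₀Ca; 8.66 MeV/nucleon

¹⁸₈O: Σm = 8(1.007276) + 10(1.008665) = 18.144858 u; Δm = 0.150088 u; E_B = 139.81 MeV; E_B/A = 7.767 MeV
⁴⁴₂₀Ca: Σm = 20(1.007276) + 24(1.008665) = 44.353480 u; Δm = 0.408970 u; E_B = 380.96 MeV; E_B/A = 8.658 MeV
⁴⁴₂₀Ca has the higher binding energy per nucleon, so it is the more tightly bound nucleus.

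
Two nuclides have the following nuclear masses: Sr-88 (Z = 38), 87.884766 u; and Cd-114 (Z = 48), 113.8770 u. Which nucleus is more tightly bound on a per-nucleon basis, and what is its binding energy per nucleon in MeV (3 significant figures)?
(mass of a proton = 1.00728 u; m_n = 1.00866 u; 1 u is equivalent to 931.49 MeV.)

Sr-88: Σm = 38(1.00728) + 50(1.00866) = 88.70964 u; Δm = 0.824874 u; E_B = 768.36 MeV; E_B/A = 8.731 MeV
Cd-114: Σm = 48(1.00728) + 66(1.00866) = 114.92100 u; Δm = 1.04400 u; E_B = 972.476 MeV; E_B/A = 8.530 MeV
Sr-88 has the higher binding energy per nucleon, so it is the more tightly bound nucleus.

Sr-88; 8.73 MeV/nucleon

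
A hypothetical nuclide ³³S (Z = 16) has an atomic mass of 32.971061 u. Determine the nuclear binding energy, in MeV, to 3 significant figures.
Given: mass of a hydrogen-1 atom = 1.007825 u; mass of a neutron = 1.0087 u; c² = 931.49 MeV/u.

281 MeV

Mass of separated nucleons = 16(1.007825) + 17(1.0087) = 16.125200 + 17.1479 = 33.273100 u
The mass defect is 33.273100 − 32.971061 = 0.302039 u.
Binding energy = Δm·c² = 0.302039 × 931.49 MeV/u = 281.346 MeV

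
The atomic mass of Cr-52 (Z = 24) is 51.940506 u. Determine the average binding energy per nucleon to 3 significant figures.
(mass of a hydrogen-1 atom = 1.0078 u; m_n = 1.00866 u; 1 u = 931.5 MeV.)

8.76 MeV/nucleon

Z = 24, so N = A − Z = 52 − 24 = 28.
Mass of separated nucleons = 24(1.0078) + 28(1.00866) = 24.1872 + 28.24248 = 52.42968 u
The mass defect is 52.42968 − 51.940506 = 0.489174 u.
Converting to energy: 0.489174 u × 931.5 MeV/u = 455.666 MeV
BE/A = 455.666 MeV / 52 = 8.763 MeV/nucleon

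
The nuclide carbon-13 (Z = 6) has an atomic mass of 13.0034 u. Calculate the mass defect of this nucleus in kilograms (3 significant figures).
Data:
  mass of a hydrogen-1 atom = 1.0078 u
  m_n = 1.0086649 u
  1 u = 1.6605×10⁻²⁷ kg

With 6 protons and 7 neutrons (A = 13):
Σm = 6·m(¹H) + 7·m_n = 6.0468 + 7.0606543 = 13.1074543 u
Δm = 13.1074543 − 13.0034 = 0.1040543 u
In SI units: 0.1040543 u × 1.6605×10⁻²⁷ kg/u = 1.7278e-28 kg

1.73e-28 kg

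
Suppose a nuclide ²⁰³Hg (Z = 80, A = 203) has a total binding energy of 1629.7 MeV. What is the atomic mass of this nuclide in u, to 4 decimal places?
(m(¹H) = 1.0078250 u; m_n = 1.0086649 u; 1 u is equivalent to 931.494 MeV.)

Mass defect = 1629.7 MeV / (931.494 MeV/u) = 1.749555 u
Constituent mass = 80(1.0078250) + 123(1.0086649) = 204.6917827 u
Atomic mass = 204.6917827 − 1.749555 = 202.9422277 u ≈ 202.9422 u (to 4 decimal places)

202.9422 u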